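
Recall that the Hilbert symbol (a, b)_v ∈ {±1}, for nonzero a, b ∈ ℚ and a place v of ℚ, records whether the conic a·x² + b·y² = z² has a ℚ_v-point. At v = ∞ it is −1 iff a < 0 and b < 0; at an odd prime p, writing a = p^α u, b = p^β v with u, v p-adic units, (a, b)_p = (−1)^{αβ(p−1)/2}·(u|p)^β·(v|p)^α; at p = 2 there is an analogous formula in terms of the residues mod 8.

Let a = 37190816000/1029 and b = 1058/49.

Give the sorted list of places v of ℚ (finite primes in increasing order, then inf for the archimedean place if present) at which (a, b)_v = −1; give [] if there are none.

[2, 3, 5, 13]

Mod squares: a ≡ 1365, b ≡ 2. Check v ∈ {∞, 2, 3, 5, 7, 13, 23}.
v=3: a=3^-1·(≡2), b=3^0·(≡2) mod 3; (2|3)=-1, (2|3)=-1; (−1)^{-1·0·1}·(-1)^0·(-1)^-1 = -1.
v=23: a=23^2·(≡9), b=23^2·(≡16) mod 23; (9|23)=+1, (16|23)=+1; (−1)^{2·2·11}·(+1)^2·(+1)^2 = +1.
v=∞: 1365 > 0 and 2 > 0  ⇒  (a,b)_∞ = +1.
v=2: v_2(a)=8, v_2(b)=1; units ≡ 5, 1 (mod 8); ε·ε+αω+βω = 0·0+8·0+1·1 ≡ 1  ⇒  (a,b)_2 = -1.
v=5: a=5^3·(≡2), b=5^0·(≡2) mod 5; (2|5)=-1, (2|5)=-1; (−1)^{3·0·2}·(-1)^0·(-1)^3 = -1.
v=7: a=7^-3·(≡3), b=7^-2·(≡1) mod 7; (3|7)=-1, (1|7)=+1; (−1)^{-3·-2·3}·(-1)^-2·(+1)^-3 = +1.
v=13: a=13^3·(≡12), b=13^0·(≡7) mod 13; (12|13)=+1, (7|13)=-1; (−1)^{3·0·6}·(+1)^0·(-1)^3 = -1.
(1365, 2 / ℚ) ramifies at {2, 3, 5, 13}: a division algebra.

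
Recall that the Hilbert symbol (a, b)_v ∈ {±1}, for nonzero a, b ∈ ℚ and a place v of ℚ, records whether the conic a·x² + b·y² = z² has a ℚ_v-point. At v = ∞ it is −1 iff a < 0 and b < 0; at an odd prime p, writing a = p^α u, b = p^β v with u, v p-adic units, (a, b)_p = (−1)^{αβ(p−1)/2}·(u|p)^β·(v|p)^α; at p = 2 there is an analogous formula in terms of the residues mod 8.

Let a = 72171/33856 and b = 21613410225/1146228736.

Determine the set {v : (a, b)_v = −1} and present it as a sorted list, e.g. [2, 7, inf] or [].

[]

Mod squares: a ≡ 11, b ≡ 1. Check v ∈ {∞, 2, 3, 5, 11, 23}.
v=∞: 11 > 0 and 1 > 0  ⇒  (a,b)_∞ = +1.
v=5: a=5^0·(≡1), b=5^2·(≡4) mod 5; (1|5)=+1, (4|5)=+1; (−1)^{0·2·2}·(+1)^2·(+1)^0 = +1.
v=23: a=23^-2·(≡19), b=23^-4·(≡12) mod 23; (19|23)=-1, (12|23)=+1; (−1)^{-2·-4·11}·(-1)^-4·(+1)^-2 = +1.
v=11: a=11^1·(≡3), b=11^4·(≡9) mod 11; (3|11)=+1, (9|11)=+1; (−1)^{1·4·5}·(+1)^4·(+1)^1 = +1.
v=2: v_2(a)=-6, v_2(b)=-12; units ≡ 3, 1 (mod 8); ε·ε+αω+βω = 1·0+-6·0+-12·1 ≡ 0  ⇒  (a,b)_2 = +1.
v=3: a=3^8·(≡2), b=3^10·(≡1) mod 3; (2|3)=-1, (1|3)=+1; (−1)^{8·10·1}·(-1)^10·(+1)^8 = +1.
Every local symbol is +1, so the conic 11·x² + 1·y² = z² has ℚ_v-points for all v and hence a ℚ-point; (a, b / ℚ) ≅ M_2(ℚ).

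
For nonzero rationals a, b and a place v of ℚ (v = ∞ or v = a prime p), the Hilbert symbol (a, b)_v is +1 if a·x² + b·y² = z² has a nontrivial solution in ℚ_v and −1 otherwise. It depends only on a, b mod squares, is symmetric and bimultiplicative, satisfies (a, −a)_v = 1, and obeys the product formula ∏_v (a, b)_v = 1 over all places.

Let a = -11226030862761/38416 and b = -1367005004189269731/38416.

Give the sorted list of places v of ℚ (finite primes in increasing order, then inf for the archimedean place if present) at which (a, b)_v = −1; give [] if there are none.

[3, 11, 17, inf]

Mod squares: a ≡ -12441, b ≡ -10659. Check v ∈ {∞, 2, 3, 7, 11, 13, 17, 19, 29, 31}.
v=13: a=13^1·(≡2), b=13^2·(≡1) mod 13; (2|13)=-1, (1|13)=+1; (−1)^{1·2·6}·(-1)^2·(+1)^1 = +1.
v=3: a=3^3·(≡2), b=3^3·(≡2) mod 3; (2|3)=-1, (2|3)=-1; (−1)^{3·3·1}·(-1)^3·(-1)^3 = -1.
v=19: a=19^2·(≡6), b=19^3·(≡17) mod 19; (6|19)=+1, (17|19)=+1; (−1)^{2·3·9}·(+1)^3·(+1)^2 = +1.
v=7: a=7^-4·(≡3), b=7^-4·(≡4) mod 7; (3|7)=-1, (4|7)=+1; (−1)^{-4·-4·3}·(-1)^-4·(+1)^-4 = +1.
v=2: v_2(a)=-4, v_2(b)=-4; units ≡ 7, 5 (mod 8); ε·ε+αω+βω = 1·0+-4·1+-4·0 ≡ 0  ⇒  (a,b)_2 = +1.
v=∞: -12441 < 0 and -10659 < 0  ⇒  (a,b)_∞ = -1.
v=11: a=11^1·(≡2), b=11^1·(≡2) mod 11; (2|11)=-1, (2|11)=-1; (−1)^{1·1·5}·(-1)^1·(-1)^1 = -1.
v=17: a=17^2·(≡12), b=17^3·(≡4) mod 17; (12|17)=-1, (4|17)=+1; (−1)^{2·3·8}·(-1)^3·(+1)^2 = -1.
v=31: a=31^2·(≡6), b=31^2·(≡18) mod 31; (6|31)=-1, (18|31)=+1; (−1)^{2·2·15}·(-1)^2·(+1)^2 = +1.
v=29: a=29^1·(≡22), b=29^2·(≡13) mod 29; (22|29)=+1, (13|29)=+1; (−1)^{1·2·14}·(+1)^2·(+1)^1 = +1.
Ram(-12441, -10659) = {3, 11, 17, ∞}; no ℚ_3-point on the conic.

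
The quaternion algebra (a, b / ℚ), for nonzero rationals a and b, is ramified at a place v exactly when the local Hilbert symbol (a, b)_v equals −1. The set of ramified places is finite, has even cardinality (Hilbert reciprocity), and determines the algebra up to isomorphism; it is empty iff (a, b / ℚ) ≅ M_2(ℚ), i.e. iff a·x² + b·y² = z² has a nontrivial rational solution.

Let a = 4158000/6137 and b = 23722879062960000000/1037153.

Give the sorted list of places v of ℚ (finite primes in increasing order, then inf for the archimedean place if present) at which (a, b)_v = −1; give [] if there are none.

(a, b) ≡ (19635, 595) mod (ℚ^×)²; places V = {2, 3, 5, 7, 11, 13, 17, 19, ∞}.
(a,b)_13: α=0, u≡2; β=-2, v≡12 (mod 13); (2|13)=-1, (12|13)=+1; sign (−1)^0·-1^-2·+1^0 = +1.
(a,b)_3: α=3, u≡2; β=10, v≡1 (mod 3); (2|3)=-1, (1|3)=+1; sign (−1)^0·-1^10·+1^3 = +1.
(a,b)_2: α=4, β=10; u≡3, v≡3 (mod 8); ε(u)ε(v)=1·1, αω(v)=4·1, βω(u)=10·1; sum ≡ 1  ⇒  -1.
(a,b)_19: α=-2, u≡18; β=-2, v≡17 (mod 19); (18|19)=-1, (17|19)=+1; sign (−1)^0·-1^-2·+1^-2 = +1.
(a,b)_∞: sgn(19635)=+, sgn(595)=+, so +1.
(a,b)_5: α=3, u≡2; β=7, v≡1 (mod 5); (2|5)=-1, (1|5)=+1; sign (−1)^0·-1^7·+1^3 = -1.
(a,b)_11: α=1, u≡4; β=4, v≡4 (mod 11); (4|11)=+1, (4|11)=+1; sign (−1)^0·+1^4·+1^1 = +1.
(a,b)_17: α=-1, u≡1; β=-1, v≡9 (mod 17); (1|17)=+1, (9|17)=+1; sign (−1)^0·+1^-1·+1^-1 = +1.
(a,b)_7: α=1, u≡3; β=3, v≡4 (mod 7); (3|7)=-1, (4|7)=+1; sign (−1)^1·-1^3·+1^1 = +1.
Ram(19635, 595) = {2, 5}; no ℚ_2-point on the conic.

[2, 5]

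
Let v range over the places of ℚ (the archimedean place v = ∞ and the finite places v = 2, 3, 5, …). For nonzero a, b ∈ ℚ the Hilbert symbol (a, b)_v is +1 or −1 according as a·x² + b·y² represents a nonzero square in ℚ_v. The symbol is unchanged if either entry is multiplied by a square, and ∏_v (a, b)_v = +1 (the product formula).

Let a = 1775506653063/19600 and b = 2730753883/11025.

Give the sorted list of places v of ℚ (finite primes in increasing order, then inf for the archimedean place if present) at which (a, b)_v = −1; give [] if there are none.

Mod squares: a ≡ 87, b ≡ 11803. Check v ∈ {∞, 2, 3, 5, 7, 11, 13, 29, 37}.
v=29: a=29^1·(≡15), b=29^1·(≡23) mod 29; (15|29)=-1, (23|29)=+1; (−1)^{1·1·14}·(-1)^1·(+1)^1 = -1.
v=3: a=3^7·(≡2), b=3^-2·(≡1) mod 3; (2|3)=-1, (1|3)=+1; (−1)^{7·-2·1}·(-1)^-2·(+1)^7 = +1.
v=∞: 87 > 0 and 11803 > 0  ⇒  (a,b)_∞ = +1.
v=7: a=7^-2·(≡3), b=7^-2·(≡4) mod 7; (3|7)=-1, (4|7)=+1; (−1)^{-2·-2·3}·(-1)^-2·(+1)^-2 = +1.
v=2: v_2(a)=-4, v_2(b)=0; units ≡ 7, 3 (mod 8); ε·ε+αω+βω = 1·1+-4·1+0·0 ≡ 1  ⇒  (a,b)_2 = -1.
v=5: a=5^-2·(≡2), b=5^-2·(≡3) mod 5; (2|5)=-1, (3|5)=-1; (−1)^{-2·-2·2}·(-1)^-2·(-1)^-2 = +1.
v=13: a=13^2·(≡3), b=13^2·(≡9) mod 13; (3|13)=+1, (9|13)=+1; (−1)^{2·2·6}·(+1)^2·(+1)^2 = +1.
v=37: a=37^2·(≡6), b=37^3·(≡35) mod 37; (6|37)=-1, (35|37)=-1; (−1)^{2·3·18}·(-1)^3·(-1)^2 = -1.
v=11: a=11^2·(≡8), b=11^1·(≡7) mod 11; (8|11)=-1, (7|11)=-1; (−1)^{2·1·5}·(-1)^1·(-1)^2 = -1.
|Ram(87, 11803)| = 4, even; anisotropic at {2, 11, 29, 37}.

[2, 11, 29, 37]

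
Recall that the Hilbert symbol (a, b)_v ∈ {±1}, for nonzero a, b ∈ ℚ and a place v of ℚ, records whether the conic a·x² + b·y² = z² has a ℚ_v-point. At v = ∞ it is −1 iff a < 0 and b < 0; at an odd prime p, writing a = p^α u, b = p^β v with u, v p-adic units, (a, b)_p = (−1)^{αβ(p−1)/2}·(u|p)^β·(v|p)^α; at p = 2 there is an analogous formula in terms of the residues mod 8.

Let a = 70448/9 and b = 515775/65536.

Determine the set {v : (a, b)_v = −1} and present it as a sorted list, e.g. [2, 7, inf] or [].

Mod squares: a ≡ 4403, b ≡ 39. Check v ∈ {∞, 2, 3, 5, 7, 13, 17, 23, 37}.
v=∞: 4403 > 0 and 39 > 0  ⇒  (a,b)_∞ = +1.
v=3: a=3^-2·(≡2), b=3^1·(≡1) mod 3; (2|3)=-1, (1|3)=+1; (−1)^{-2·1·1}·(-1)^1·(+1)^-2 = -1.
v=7: a=7^1·(≡6), b=7^0·(≡4) mod 7; (6|7)=-1, (4|7)=+1; (−1)^{1·0·3}·(-1)^0·(+1)^1 = +1.
v=13: a=13^0·(≡3), b=13^1·(≡4) mod 13; (3|13)=+1, (4|13)=+1; (−1)^{0·1·6}·(+1)^1·(+1)^0 = +1.
v=2: v_2(a)=4, v_2(b)=-16; units ≡ 3, 7 (mod 8); ε·ε+αω+βω = 1·1+4·0+-16·1 ≡ 1  ⇒  (a,b)_2 = -1.
v=17: a=17^1·(≡9), b=17^0·(≡12) mod 17; (9|17)=+1, (12|17)=-1; (−1)^{1·0·8}·(+1)^0·(-1)^1 = -1.
v=5: a=5^0·(≡2), b=5^2·(≡1) mod 5; (2|5)=-1, (1|5)=+1; (−1)^{0·2·2}·(-1)^2·(+1)^0 = +1.
v=23: a=23^0·(≡5), b=23^2·(≡1) mod 23; (5|23)=-1, (1|23)=+1; (−1)^{0·2·11}·(-1)^2·(+1)^0 = +1.
v=37: a=37^1·(≡6), b=37^0·(≡20) mod 37; (6|37)=-1, (20|37)=-1; (−1)^{1·0·18}·(-1)^0·(-1)^1 = -1.
Ram(4403, 39) = {2, 3, 17, 37}; no ℚ_2-point on the conic.

[2, 3, 17, 37]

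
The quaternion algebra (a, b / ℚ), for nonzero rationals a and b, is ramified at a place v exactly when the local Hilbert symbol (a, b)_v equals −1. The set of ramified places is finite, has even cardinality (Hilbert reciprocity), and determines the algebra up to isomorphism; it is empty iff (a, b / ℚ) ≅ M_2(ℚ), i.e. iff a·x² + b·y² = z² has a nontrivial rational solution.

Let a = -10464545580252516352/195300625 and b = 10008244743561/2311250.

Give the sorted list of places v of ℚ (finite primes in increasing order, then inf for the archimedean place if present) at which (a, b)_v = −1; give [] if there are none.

(a, b) ≡ (-20677, 2) mod (ℚ^×)²; places V = {2, 3, 5, 13, 17, 23, 29, 31, 43, ∞}.
(a,b)_13: α=-2, u≡8; β=0, v≡2 (mod 13); (8|13)=-1, (2|13)=-1; sign (−1)^0·-1^0·-1^-2 = +1.
(a,b)_2: α=12, β=-1; u≡3, v≡1 (mod 8); ε(u)ε(v)=1·0, αω(v)=12·0, βω(u)=-1·1; sum ≡ 1  ⇒  -1.
(a,b)_17: α=2, u≡6; β=2, v≡16 (mod 17); (6|17)=-1, (16|17)=+1; sign (−1)^0·-1^2·+1^2 = +1.
(a,b)_∞: sgn(-20677)=−, sgn(2)=+, so +1.
(a,b)_5: α=-4, u≡3; β=-4, v≡2 (mod 5); (3|5)=-1, (2|5)=-1; sign (−1)^0·-1^-4·-1^-4 = +1.
(a,b)_23: α=3, u≡21; β=2, v≡1 (mod 23); (21|23)=-1, (1|23)=+1; sign (−1)^0·-1^2·+1^3 = +1.
(a,b)_3: α=0, u≡2; β=4, v≡2 (mod 3); (2|3)=-1, (2|3)=-1; sign (−1)^0·-1^4·-1^0 = +1.
(a,b)_43: α=-2, u≡15; β=-2, v≡32 (mod 43); (15|43)=+1, (32|43)=-1; sign (−1)^0·+1^-2·-1^-2 = +1.
(a,b)_31: α=3, u≡30; β=2, v≡20 (mod 31); (30|31)=-1, (20|31)=+1; sign (−1)^0·-1^2·+1^3 = +1.
(a,b)_29: α=3, u≡19; β=2, v≡21 (mod 29); (19|29)=-1, (21|29)=-1; sign (−1)^0·-1^2·-1^3 = -1.
|Ram(-20677, 2)| = 2, even; anisotropic at {2, 29}.

[2, 29]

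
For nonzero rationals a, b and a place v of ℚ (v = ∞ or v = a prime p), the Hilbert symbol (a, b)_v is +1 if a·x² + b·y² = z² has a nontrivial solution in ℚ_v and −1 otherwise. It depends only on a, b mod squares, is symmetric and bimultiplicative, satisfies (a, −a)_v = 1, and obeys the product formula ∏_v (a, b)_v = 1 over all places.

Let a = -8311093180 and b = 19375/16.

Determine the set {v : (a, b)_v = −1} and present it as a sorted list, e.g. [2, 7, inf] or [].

[13, 29, 31, 37]

Mod squares: a ≡ -2162095, b ≡ 31. Check v ∈ {∞, 2, 5, 13, 29, 31, 37}.
v=5: a=5^1·(≡4), b=5^4·(≡1) mod 5; (4|5)=+1, (1|5)=+1; (−1)^{1·4·2}·(+1)^4·(+1)^1 = +1.
v=29: a=29^1·(≡6), b=29^0·(≡2) mod 29; (6|29)=+1, (2|29)=-1; (−1)^{1·0·14}·(+1)^0·(-1)^1 = -1.
v=31: a=31^3·(≡20), b=31^1·(≡10) mod 31; (20|31)=+1, (10|31)=+1; (−1)^{3·1·15}·(+1)^1·(+1)^3 = -1.
v=2: v_2(a)=2, v_2(b)=-4; units ≡ 1, 7 (mod 8); ε·ε+αω+βω = 0·1+2·0+-4·0 ≡ 0  ⇒  (a,b)_2 = +1.
v=37: a=37^1·(≡11), b=37^0·(≡20) mod 37; (11|37)=+1, (20|37)=-1; (−1)^{1·0·18}·(+1)^0·(-1)^1 = -1.
v=∞: -2162095 < 0 and 31 > 0  ⇒  (a,b)_∞ = +1.
v=13: a=13^1·(≡11), b=13^0·(≡6) mod 13; (11|13)=-1, (6|13)=-1; (−1)^{1·0·6}·(-1)^0·(-1)^1 = -1.
Ram(-2162095, 31) = {13, 29, 31, 37}; no ℚ_13-point on the conic.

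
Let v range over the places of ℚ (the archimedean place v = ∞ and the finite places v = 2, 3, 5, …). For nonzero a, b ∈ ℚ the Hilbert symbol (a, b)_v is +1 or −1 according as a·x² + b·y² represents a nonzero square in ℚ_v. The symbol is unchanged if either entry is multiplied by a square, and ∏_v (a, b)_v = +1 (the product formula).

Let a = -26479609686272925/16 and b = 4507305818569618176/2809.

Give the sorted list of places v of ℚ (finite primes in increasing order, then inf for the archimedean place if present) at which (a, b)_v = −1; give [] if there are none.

[2, 7, 13, 19]

Mod squares: a ≡ -63973, b ≡ 3451. Check v ∈ {∞, 2, 3, 5, 7, 13, 17, 19, 29, 37, 53}.
v=37: a=37^1·(≡9), b=37^2·(≡16) mod 37; (9|37)=+1, (16|37)=+1; (−1)^{1·2·18}·(+1)^2·(+1)^1 = +1.
v=∞: -63973 < 0 and 3451 > 0  ⇒  (a,b)_∞ = +1.
v=3: a=3^4·(≡2), b=3^6·(≡1) mod 3; (2|3)=-1, (1|3)=+1; (−1)^{4·6·1}·(-1)^6·(+1)^4 = +1.
v=17: a=17^2·(≡1), b=17^3·(≡15) mod 17; (1|17)=+1, (15|17)=+1; (−1)^{2·3·8}·(+1)^3·(+1)^2 = +1.
v=2: v_2(a)=-4, v_2(b)=8; units ≡ 3, 3 (mod 8); ε·ε+αω+βω = 1·1+-4·1+8·1 ≡ 1  ⇒  (a,b)_2 = -1.
v=5: a=5^2·(≡3), b=5^0·(≡4) mod 5; (3|5)=-1, (4|5)=+1; (−1)^{2·0·2}·(-1)^0·(+1)^2 = +1.
v=19: a=19^1·(≡10), b=19^2·(≡8) mod 19; (10|19)=-1, (8|19)=-1; (−1)^{1·2·9}·(-1)^2·(-1)^1 = -1.
v=53: a=53^0·(≡26), b=53^-2·(≡40) mod 53; (26|53)=-1, (40|53)=+1; (−1)^{0·-2·26}·(-1)^-2·(+1)^0 = +1.
v=29: a=29^4·(≡13), b=29^1·(≡3) mod 29; (13|29)=+1, (3|29)=-1; (−1)^{4·1·14}·(+1)^1·(-1)^4 = +1.
v=7: a=7^1·(≡6), b=7^3·(≡3) mod 7; (6|7)=-1, (3|7)=-1; (−1)^{1·3·3}·(-1)^3·(-1)^1 = -1.
v=13: a=13^1·(≡11), b=13^0·(≡8) mod 13; (11|13)=-1, (8|13)=-1; (−1)^{1·0·6}·(-1)^0·(-1)^1 = -1.
Ram(-63973, 3451) = {2, 7, 13, 19}; no ℚ_2-point on the conic.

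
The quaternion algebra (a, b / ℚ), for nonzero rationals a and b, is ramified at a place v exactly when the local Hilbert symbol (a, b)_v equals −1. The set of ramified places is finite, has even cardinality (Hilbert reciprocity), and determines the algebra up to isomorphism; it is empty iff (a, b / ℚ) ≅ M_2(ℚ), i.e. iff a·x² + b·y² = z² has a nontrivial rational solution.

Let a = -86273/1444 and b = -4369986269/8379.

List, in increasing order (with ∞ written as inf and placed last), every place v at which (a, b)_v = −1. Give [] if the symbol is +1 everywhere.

[23, inf]

(a, b) ≡ (-713, -501239) mod (ℚ^×)²; places V = {2, 3, 7, 11, 19, 23, 31, 37, ∞}.
(a,b)_11: α=2, u≡8; β=2, v≡5 (mod 11); (8|11)=-1, (5|11)=+1; sign (−1)^0·-1^2·+1^2 = +1.
(a,b)_23: α=1, u≡5; β=1, v≡21 (mod 23); (5|23)=-1, (21|23)=-1; sign (−1)^1·-1^1·-1^1 = -1.
(a,b)_7: α=0, u≡1; β=-2, v≡3 (mod 7); (1|7)=+1, (3|7)=-1; sign (−1)^0·+1^-2·-1^0 = +1.
(a,b)_2: α=-2, β=0; u≡7, v≡1 (mod 8); ε(u)ε(v)=1·0, αω(v)=-2·0, βω(u)=0·0; sum ≡ 0  ⇒  +1.
(a,b)_31: α=1, u≡9; β=1, v≡13 (mod 31); (9|31)=+1, (13|31)=-1; sign (−1)^1·+1^1·-1^1 = +1.
(a,b)_37: α=0, u≡11; β=3, v≡5 (mod 37); (11|37)=+1, (5|37)=-1; sign (−1)^0·+1^3·-1^0 = +1.
(a,b)_3: α=0, u≡1; β=-2, v≡1 (mod 3); (1|3)=+1, (1|3)=+1; sign (−1)^0·+1^-2·+1^0 = +1.
(a,b)_19: α=-2, u≡11; β=-1, v≡8 (mod 19); (11|19)=+1, (8|19)=-1; sign (−1)^0·+1^-1·-1^-2 = +1.
(a,b)_∞: sgn(-713)=−, sgn(-501239)=−, so -1.
(-713, -501239 / ℚ) ramifies at {23, ∞}: a division algebra.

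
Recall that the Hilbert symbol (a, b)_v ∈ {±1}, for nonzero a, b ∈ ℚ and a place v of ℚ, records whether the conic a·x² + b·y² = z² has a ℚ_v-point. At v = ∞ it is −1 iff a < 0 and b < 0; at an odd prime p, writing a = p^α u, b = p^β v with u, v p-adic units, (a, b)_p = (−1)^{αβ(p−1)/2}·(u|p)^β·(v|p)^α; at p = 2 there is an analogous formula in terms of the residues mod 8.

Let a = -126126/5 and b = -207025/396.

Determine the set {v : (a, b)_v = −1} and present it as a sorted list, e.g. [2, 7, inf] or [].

Mod squares: a ≡ -1430, b ≡ -11. Check v ∈ {∞, 2, 3, 5, 7, 11, 13}.
v=5: a=5^-1·(≡4), b=5^2·(≡4) mod 5; (4|5)=+1, (4|5)=+1; (−1)^{-1·2·2}·(+1)^2·(+1)^-1 = +1.
v=∞: -1430 < 0 and -11 < 0  ⇒  (a,b)_∞ = -1.
v=3: a=3^2·(≡1), b=3^-2·(≡1) mod 3; (1|3)=+1, (1|3)=+1; (−1)^{2·-2·1}·(+1)^-2·(+1)^2 = +1.
v=13: a=13^1·(≡7), b=13^2·(≡6) mod 13; (7|13)=-1, (6|13)=-1; (−1)^{1·2·6}·(-1)^2·(-1)^1 = -1.
v=11: a=11^1·(≡8), b=11^-1·(≡2) mod 11; (8|11)=-1, (2|11)=-1; (−1)^{1·-1·5}·(-1)^-1·(-1)^1 = -1.
v=2: v_2(a)=1, v_2(b)=-2; units ≡ 5, 5 (mod 8); ε·ε+αω+βω = 0·0+1·1+-2·1 ≡ 1  ⇒  (a,b)_2 = -1.
v=7: a=7^2·(≡6), b=7^2·(≡6) mod 7; (6|7)=-1, (6|7)=-1; (−1)^{2·2·3}·(-1)^2·(-1)^2 = +1.
Ram(-1430, -11) = {2, 11, 13, ∞}; no ℚ_2-point on the conic.

[2, 11, 13, inf]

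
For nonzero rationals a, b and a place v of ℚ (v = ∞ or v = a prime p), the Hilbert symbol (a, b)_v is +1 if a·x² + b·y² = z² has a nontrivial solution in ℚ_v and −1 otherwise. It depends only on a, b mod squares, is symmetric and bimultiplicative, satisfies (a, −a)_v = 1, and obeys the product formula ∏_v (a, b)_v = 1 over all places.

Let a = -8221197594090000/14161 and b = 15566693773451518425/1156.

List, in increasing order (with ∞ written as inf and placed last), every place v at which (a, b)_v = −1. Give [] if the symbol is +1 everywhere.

(a, b) ≡ (-3441, 53187537) mod (ℚ^×)²; places V = {2, 3, 5, 7, 13, 17, 29, 31, 37, 41, ∞}.
(a,b)_2: α=4, β=-2; u≡7, v≡1 (mod 8); ε(u)ε(v)=1·0, αω(v)=4·0, βω(u)=-2·0; sum ≡ 0  ⇒  +1.
(a,b)_17: α=-2, u≡3; β=-2, v≡10 (mod 17); (3|17)=-1, (10|17)=-1; sign (−1)^0·-1^-2·-1^-2 = +1.
(a,b)_7: α=-2, u≡6; β=2, v≡2 (mod 7); (6|7)=-1, (2|7)=+1; sign (−1)^0·-1^2·+1^-2 = +1.
(a,b)_29: α=2, u≡27; β=3, v≡20 (mod 29); (27|29)=-1, (20|29)=+1; sign (−1)^0·-1^3·+1^2 = -1.
(a,b)_∞: sgn(-3441)=−, sgn(53187537)=+, so +1.
(a,b)_13: α=2, u≡4; β=3, v≡5 (mod 13); (4|13)=+1, (5|13)=-1; sign (−1)^0·+1^3·-1^2 = +1.
(a,b)_37: α=1, u≡22; β=1, v≡23 (mod 37); (22|37)=-1, (23|37)=-1; sign (−1)^0·-1^1·-1^1 = +1.
(a,b)_5: α=4, u≡1; β=2, v≡2 (mod 5); (1|5)=+1, (2|5)=-1; sign (−1)^0·+1^2·-1^4 = +1.
(a,b)_3: α=1, u≡2; β=1, v≡1 (mod 3); (2|3)=-1, (1|3)=+1; sign (−1)^1·-1^1·+1^1 = +1.
(a,b)_41: α=2, u≡34; β=3, v≡17 (mod 41); (34|41)=-1, (17|41)=-1; sign (−1)^0·-1^3·-1^2 = -1.
(a,b)_31: α=1, u≡26; β=1, v≡8 (mod 31); (26|31)=-1, (8|31)=+1; sign (−1)^1·-1^1·+1^1 = +1.
(-3441, 53187537 / ℚ) ramifies at {29, 41}: a division algebra.

[29, 41]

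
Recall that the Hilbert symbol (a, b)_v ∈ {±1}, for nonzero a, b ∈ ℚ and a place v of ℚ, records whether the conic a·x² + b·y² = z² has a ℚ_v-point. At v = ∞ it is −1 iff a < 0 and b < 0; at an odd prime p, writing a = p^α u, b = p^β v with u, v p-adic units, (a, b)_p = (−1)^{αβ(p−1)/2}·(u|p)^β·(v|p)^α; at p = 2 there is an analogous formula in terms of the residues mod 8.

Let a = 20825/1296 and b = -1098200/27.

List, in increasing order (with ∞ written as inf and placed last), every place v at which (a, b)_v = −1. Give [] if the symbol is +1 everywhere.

[3, 17]

(a, b) ≡ (17, -114) mod (ℚ^×)²; places V = {2, 3, 5, 7, 17, 19, ∞}.
(a,b)_19: α=0, u≡5; β=1, v≡14 (mod 19); (5|19)=+1, (14|19)=-1; sign (−1)^0·+1^1·-1^0 = +1.
(a,b)_7: α=2, u≡5; β=0, v≡5 (mod 7); (5|7)=-1, (5|7)=-1; sign (−1)^0·-1^0·-1^2 = +1.
(a,b)_3: α=-4, u≡2; β=-3, v≡1 (mod 3); (2|3)=-1, (1|3)=+1; sign (−1)^0·-1^-3·+1^-4 = -1.
(a,b)_17: α=1, u≡13; β=2, v≡11 (mod 17); (13|17)=+1, (11|17)=-1; sign (−1)^0·+1^2·-1^1 = -1.
(a,b)_∞: sgn(17)=+, sgn(-114)=−, so +1.
(a,b)_5: α=2, u≡3; β=2, v≡1 (mod 5); (3|5)=-1, (1|5)=+1; sign (−1)^0·-1^2·+1^2 = +1.
(a,b)_2: α=-4, β=3; u≡1, v≡7 (mod 8); ε(u)ε(v)=0·1, αω(v)=-4·0, βω(u)=3·0; sum ≡ 0  ⇒  +1.
|Ram(17, -114)| = 2, even; anisotropic at {3, 17}.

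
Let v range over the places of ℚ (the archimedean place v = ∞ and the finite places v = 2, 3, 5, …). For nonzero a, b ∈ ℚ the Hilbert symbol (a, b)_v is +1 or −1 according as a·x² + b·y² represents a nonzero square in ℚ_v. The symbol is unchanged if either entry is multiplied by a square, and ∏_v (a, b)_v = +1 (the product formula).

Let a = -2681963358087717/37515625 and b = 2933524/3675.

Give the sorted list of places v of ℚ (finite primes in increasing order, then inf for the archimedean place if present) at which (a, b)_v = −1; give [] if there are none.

Mod squares: a ≡ -1653, b ≡ 18183. Check v ∈ {∞, 2, 3, 5, 7, 11, 19, 29}.
v=3: a=3^3·(≡1), b=3^-1·(≡1) mod 3; (1|3)=+1, (1|3)=+1; (−1)^{3·-1·1}·(+1)^-1·(+1)^3 = -1.
v=19: a=19^1·(≡8), b=19^1·(≡5) mod 19; (8|19)=-1, (5|19)=+1; (−1)^{1·1·9}·(-1)^1·(+1)^1 = +1.
v=2: v_2(a)=0, v_2(b)=2; units ≡ 3, 7 (mod 8); ε·ε+αω+βω = 1·1+0·0+2·1 ≡ 1  ⇒  (a,b)_2 = -1.
v=29: a=29^3·(≡4), b=29^1·(≡14) mod 29; (4|29)=+1, (14|29)=-1; (−1)^{3·1·14}·(+1)^1·(-1)^3 = -1.
v=∞: -1653 < 0 and 18183 > 0  ⇒  (a,b)_∞ = +1.
v=5: a=5^-6·(≡3), b=5^-2·(≡2) mod 5; (3|5)=-1, (2|5)=-1; (−1)^{-6·-2·2}·(-1)^-2·(-1)^-6 = +1.
v=11: a=11^8·(≡2), b=11^3·(≡4) mod 11; (2|11)=-1, (4|11)=+1; (−1)^{8·3·5}·(-1)^3·(+1)^8 = -1.
v=7: a=7^-4·(≡3), b=7^-2·(≡4) mod 7; (3|7)=-1, (4|7)=+1; (−1)^{-4·-2·3}·(-1)^-2·(+1)^-4 = +1.
|Ram(-1653, 18183)| = 4, even; anisotropic at {2, 3, 11, 29}.

[2, 3, 11, 29]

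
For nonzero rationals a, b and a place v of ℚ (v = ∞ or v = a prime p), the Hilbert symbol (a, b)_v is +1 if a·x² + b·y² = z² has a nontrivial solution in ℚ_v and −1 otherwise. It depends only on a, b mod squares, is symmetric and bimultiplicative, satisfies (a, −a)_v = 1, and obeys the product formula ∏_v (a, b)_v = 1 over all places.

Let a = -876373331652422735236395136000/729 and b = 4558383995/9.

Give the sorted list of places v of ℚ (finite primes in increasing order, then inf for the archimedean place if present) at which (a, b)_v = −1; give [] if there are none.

(a, b) ≡ (-840565, 155) mod (ℚ^×)²; places V = {2, 3, 5, 7, 11, 17, 29, 31, ∞}.
(a,b)_2: α=10, β=0; u≡3, v≡3 (mod 8); ε(u)ε(v)=1·1, αω(v)=10·1, βω(u)=0·1; sum ≡ 1  ⇒  -1.
(a,b)_7: α=2, u≡1; β=0, v≡2 (mod 7); (1|7)=+1, (2|7)=+1; sign (−1)^0·+1^0·+1^2 = +1.
(a,b)_5: α=3, u≡3; β=1, v≡1 (mod 5); (3|5)=-1, (1|5)=+1; sign (−1)^0·-1^1·+1^3 = -1.
(a,b)_11: α=5, u≡2; β=2, v≡9 (mod 11); (2|11)=-1, (9|11)=+1; sign (−1)^0·-1^2·+1^5 = +1.
(a,b)_3: α=-6, u≡2; β=-2, v≡2 (mod 3); (2|3)=-1, (2|3)=-1; sign (−1)^0·-1^-2·-1^-6 = +1.
(a,b)_31: α=3, u≡5; β=1, v≡16 (mod 31); (5|31)=+1, (16|31)=+1; sign (−1)^1·+1^1·+1^3 = -1.
(a,b)_17: α=5, u≡9; β=2, v≡13 (mod 17); (9|17)=+1, (13|17)=+1; sign (−1)^0·+1^2·+1^5 = +1.
(a,b)_29: α=5, u≡19; β=2, v≡17 (mod 29); (19|29)=-1, (17|29)=-1; sign (−1)^0·-1^2·-1^5 = -1.
(a,b)_∞: sgn(-840565)=−, sgn(155)=+, so +1.
|Ram(-840565, 155)| = 4, even; anisotropic at {2, 5, 29, 31}.

[2, 5, 29, 31]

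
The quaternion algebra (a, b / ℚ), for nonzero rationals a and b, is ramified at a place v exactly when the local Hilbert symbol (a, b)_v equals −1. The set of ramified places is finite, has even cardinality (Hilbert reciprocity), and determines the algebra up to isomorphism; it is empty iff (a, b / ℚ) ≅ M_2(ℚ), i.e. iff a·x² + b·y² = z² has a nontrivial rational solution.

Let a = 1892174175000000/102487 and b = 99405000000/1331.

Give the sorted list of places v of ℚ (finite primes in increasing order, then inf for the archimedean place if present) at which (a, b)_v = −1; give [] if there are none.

(a, b) ≡ (329, 55) mod (ℚ^×)²; places V = {2, 3, 5, 7, 11, 47, ∞}.
(a,b)_∞: sgn(329)=+, sgn(55)=+, so +1.
(a,b)_2: α=6, β=6; u≡1, v≡7 (mod 8); ε(u)ε(v)=0·1, αω(v)=6·0, βω(u)=6·0; sum ≡ 0  ⇒  +1.
(a,b)_5: α=8, u≡4; β=7, v≡4 (mod 5); (4|5)=+1, (4|5)=+1; sign (−1)^0·+1^7·+1^8 = +1.
(a,b)_47: α=3, u≡6; β=2, v≡37 (mod 47); (6|47)=+1, (37|47)=+1; sign (−1)^0·+1^2·+1^3 = +1.
(a,b)_3: α=6, u≡2; β=2, v≡1 (mod 3); (2|3)=-1, (1|3)=+1; sign (−1)^0·-1^2·+1^6 = +1.
(a,b)_11: α=-4, u≡8; β=-3, v≡9 (mod 11); (8|11)=-1, (9|11)=+1; sign (−1)^0·-1^-3·+1^-4 = -1.
(a,b)_7: α=-1, u≡6; β=0, v≡5 (mod 7); (6|7)=-1, (5|7)=-1; sign (−1)^0·-1^0·-1^-1 = -1.
(329, 55 / ℚ) ramifies at {7, 11}: a division algebra.

[7, 11]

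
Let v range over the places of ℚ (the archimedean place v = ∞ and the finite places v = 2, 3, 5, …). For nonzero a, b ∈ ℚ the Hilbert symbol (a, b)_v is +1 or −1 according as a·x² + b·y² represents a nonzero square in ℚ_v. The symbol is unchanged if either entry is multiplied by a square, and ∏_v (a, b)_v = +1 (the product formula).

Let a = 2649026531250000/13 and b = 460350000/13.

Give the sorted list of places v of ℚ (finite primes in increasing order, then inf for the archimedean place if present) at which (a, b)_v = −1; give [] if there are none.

[3, 5, 11, 31]

Mod squares: a ≡ 65, b ≡ 66495. Check v ∈ {∞, 2, 3, 5, 11, 13, 31}.
v=3: a=3^6·(≡2), b=3^3·(≡1) mod 3; (2|3)=-1, (1|3)=+1; (−1)^{6·3·1}·(-1)^3·(+1)^6 = -1.
v=11: a=11^2·(≡6), b=11^1·(≡8) mod 11; (6|11)=-1, (8|11)=-1; (−1)^{2·1·5}·(-1)^1·(-1)^2 = -1.
v=∞: 65 > 0 and 66495 > 0  ⇒  (a,b)_∞ = +1.
v=2: v_2(a)=4, v_2(b)=4; units ≡ 1, 7 (mod 8); ε·ε+αω+βω = 0·1+4·0+4·0 ≡ 0  ⇒  (a,b)_2 = +1.
v=31: a=31^2·(≡22), b=31^1·(≡3) mod 31; (22|31)=-1, (3|31)=-1; (−1)^{2·1·15}·(-1)^1·(-1)^2 = -1.
v=5: a=5^9·(≡3), b=5^5·(≡4) mod 5; (3|5)=-1, (4|5)=+1; (−1)^{9·5·2}·(-1)^5·(+1)^9 = -1.
v=13: a=13^-1·(≡5), b=13^-1·(≡6) mod 13; (5|13)=-1, (6|13)=-1; (−1)^{-1·-1·6}·(-1)^-1·(-1)^-1 = +1.
(65, 66495 / ℚ) ramifies at {3, 5, 11, 31}: a division algebra.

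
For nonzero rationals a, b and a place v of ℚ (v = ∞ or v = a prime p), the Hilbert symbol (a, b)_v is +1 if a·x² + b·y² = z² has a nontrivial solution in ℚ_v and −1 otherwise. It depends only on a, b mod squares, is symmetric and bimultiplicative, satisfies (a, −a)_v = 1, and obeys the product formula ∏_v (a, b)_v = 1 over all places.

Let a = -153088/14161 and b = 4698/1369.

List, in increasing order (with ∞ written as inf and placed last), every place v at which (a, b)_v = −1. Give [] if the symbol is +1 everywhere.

Mod squares: a ≡ -598, b ≡ 58. Check v ∈ {∞, 2, 3, 7, 13, 17, 23, 29, 37}.
v=23: a=23^1·(≡21), b=23^0·(≡12) mod 23; (21|23)=-1, (12|23)=+1; (−1)^{1·0·11}·(-1)^0·(+1)^1 = +1.
v=2: v_2(a)=9, v_2(b)=1; units ≡ 5, 5 (mod 8); ε·ε+αω+βω = 0·0+9·1+1·1 ≡ 0  ⇒  (a,b)_2 = +1.
v=37: a=37^0·(≡13), b=37^-2·(≡36) mod 37; (13|37)=-1, (36|37)=+1; (−1)^{0·-2·18}·(-1)^-2·(+1)^0 = +1.
v=13: a=13^1·(≡7), b=13^0·(≡11) mod 13; (7|13)=-1, (11|13)=-1; (−1)^{1·0·6}·(-1)^0·(-1)^1 = -1.
v=3: a=3^0·(≡2), b=3^4·(≡1) mod 3; (2|3)=-1, (1|3)=+1; (−1)^{0·4·1}·(-1)^4·(+1)^0 = +1.
v=29: a=29^0·(≡10), b=29^1·(≡27) mod 29; (10|29)=-1, (27|29)=-1; (−1)^{0·1·14}·(-1)^1·(-1)^0 = -1.
v=17: a=17^-2·(≡10), b=17^0·(≡12) mod 17; (10|17)=-1, (12|17)=-1; (−1)^{-2·0·8}·(-1)^0·(-1)^-2 = +1.
v=7: a=7^-2·(≡1), b=7^0·(≡2) mod 7; (1|7)=+1, (2|7)=+1; (−1)^{-2·0·3}·(+1)^0·(+1)^-2 = +1.
v=∞: -598 < 0 and 58 > 0  ⇒  (a,b)_∞ = +1.
Ram(-598, 58) = {13, 29}; no ℚ_13-point on the conic.

[13, 29]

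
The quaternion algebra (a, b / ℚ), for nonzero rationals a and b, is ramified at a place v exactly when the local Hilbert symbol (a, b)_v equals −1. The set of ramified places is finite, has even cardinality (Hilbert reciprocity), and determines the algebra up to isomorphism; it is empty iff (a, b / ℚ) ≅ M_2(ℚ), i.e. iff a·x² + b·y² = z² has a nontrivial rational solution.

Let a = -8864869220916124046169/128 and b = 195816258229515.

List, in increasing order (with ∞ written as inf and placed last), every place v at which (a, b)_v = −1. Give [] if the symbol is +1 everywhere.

[5, 29]

Mod squares: a ≡ -254562, b ≡ 70035. Check v ∈ {∞, 2, 3, 5, 7, 11, 19, 23, 29, 31}.
v=29: a=29^1·(≡4), b=29^1·(≡17) mod 29; (4|29)=+1, (17|29)=-1; (−1)^{1·1·14}·(+1)^1·(-1)^1 = -1.
v=∞: -254562 < 0 and 70035 > 0  ⇒  (a,b)_∞ = +1.
v=19: a=19^3·(≡16), b=19^2·(≡5) mod 19; (16|19)=+1, (5|19)=+1; (−1)^{3·2·9}·(+1)^2·(+1)^3 = +1.
v=5: a=5^0·(≡2), b=5^1·(≡3) mod 5; (2|5)=-1, (3|5)=-1; (−1)^{0·1·2}·(-1)^1·(-1)^0 = -1.
v=23: a=23^4·(≡13), b=23^3·(≡9) mod 23; (13|23)=+1, (9|23)=+1; (−1)^{4·3·11}·(+1)^3·(+1)^4 = +1.
v=2: v_2(a)=-7, v_2(b)=0; units ≡ 7, 3 (mod 8); ε·ε+αω+βω = 1·1+-7·1+0·0 ≡ 0  ⇒  (a,b)_2 = +1.
v=7: a=7^3·(≡5), b=7^1·(≡2) mod 7; (5|7)=-1, (2|7)=+1; (−1)^{3·1·3}·(-1)^1·(+1)^3 = +1.
v=3: a=3^1·(≡1), b=3^1·(≡2) mod 3; (1|3)=+1, (2|3)=-1; (−1)^{1·1·1}·(+1)^1·(-1)^1 = +1.
v=11: a=11^5·(≡10), b=11^4·(≡4) mod 11; (10|11)=-1, (4|11)=+1; (−1)^{5·4·5}·(-1)^4·(+1)^5 = +1.
v=31: a=31^2·(≡18), b=31^0·(≡21) mod 31; (18|31)=+1, (21|31)=-1; (−1)^{2·0·15}·(+1)^0·(-1)^2 = +1.
(-254562, 70035 / ℚ) ramifies at {5, 29}: a division algebra.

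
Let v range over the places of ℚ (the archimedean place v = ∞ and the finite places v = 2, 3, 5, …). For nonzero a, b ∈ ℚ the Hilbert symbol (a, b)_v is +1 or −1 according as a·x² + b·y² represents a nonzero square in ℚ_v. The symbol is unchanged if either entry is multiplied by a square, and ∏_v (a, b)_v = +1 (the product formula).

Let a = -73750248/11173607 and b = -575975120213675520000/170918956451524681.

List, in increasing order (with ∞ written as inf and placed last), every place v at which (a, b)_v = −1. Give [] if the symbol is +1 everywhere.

Mod squares: a ≡ -278806, b ≡ -3. Check v ∈ {∞, 2, 3, 5, 11, 13, 17, 19, 23, 29, 31, 37, 41}.
v=11: a=11^1·(≡4), b=11^0·(≡2) mod 11; (4|11)=+1, (2|11)=-1; (−1)^{1·0·5}·(+1)^0·(-1)^1 = -1.
v=31: a=31^0·(≡4), b=31^2·(≡7) mod 31; (4|31)=+1, (7|31)=+1; (−1)^{0·2·15}·(+1)^2·(+1)^0 = +1.
v=17: a=17^-2·(≡14), b=17^-4·(≡10) mod 17; (14|17)=-1, (10|17)=-1; (−1)^{-2·-4·8}·(-1)^-4·(-1)^-2 = +1.
v=19: a=19^1·(≡15), b=19^2·(≡16) mod 19; (15|19)=-1, (16|19)=+1; (−1)^{1·2·9}·(-1)^2·(+1)^1 = +1.
v=37: a=37^0·(≡16), b=37^-2·(≡33) mod 37; (16|37)=+1, (33|37)=+1; (−1)^{0·-2·18}·(+1)^-2·(+1)^0 = +1.
v=29: a=29^1·(≡17), b=29^2·(≡12) mod 29; (17|29)=-1, (12|29)=-1; (−1)^{1·2·14}·(-1)^2·(-1)^1 = -1.
v=2: v_2(a)=3, v_2(b)=12; units ≡ 5, 5 (mod 8); ε·ε+αω+βω = 0·0+3·1+12·1 ≡ 1  ⇒  (a,b)_2 = -1.
v=23: a=23^-1·(≡19), b=23^-2·(≡19) mod 23; (19|23)=-1, (19|23)=-1; (−1)^{-1·-2·11}·(-1)^-2·(-1)^-1 = -1.
v=13: a=13^2·(≡6), b=13^4·(≡9) mod 13; (6|13)=-1, (9|13)=+1; (−1)^{2·4·6}·(-1)^4·(+1)^2 = +1.
v=41: a=41^-2·(≡12), b=41^-4·(≡19) mod 41; (12|41)=-1, (19|41)=-1; (−1)^{-2·-4·20}·(-1)^-4·(-1)^-2 = +1.
v=3: a=3^2·(≡2), b=3^3·(≡2) mod 3; (2|3)=-1, (2|3)=-1; (−1)^{2·3·1}·(-1)^3·(-1)^2 = -1.
v=∞: -278806 < 0 and -3 < 0  ⇒  (a,b)_∞ = -1.
v=5: a=5^0·(≡1), b=5^4·(≡3) mod 5; (1|5)=+1, (3|5)=-1; (−1)^{0·4·2}·(+1)^4·(-1)^0 = +1.
|Ram(-278806, -3)| = 6, even; anisotropic at {2, 3, 11, 23, 29, ∞}.

[2, 3, 11, 23, 29, inf]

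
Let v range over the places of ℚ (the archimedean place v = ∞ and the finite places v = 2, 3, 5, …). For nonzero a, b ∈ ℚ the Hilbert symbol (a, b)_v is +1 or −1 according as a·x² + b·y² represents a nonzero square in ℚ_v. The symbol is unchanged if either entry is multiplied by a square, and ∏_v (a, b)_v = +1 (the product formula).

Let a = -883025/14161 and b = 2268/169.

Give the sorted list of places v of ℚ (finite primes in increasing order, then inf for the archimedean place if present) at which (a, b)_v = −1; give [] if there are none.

Mod squares: a ≡ -209, b ≡ 7. Check v ∈ {∞, 2, 3, 5, 7, 11, 13, 17, 19}.
v=2: v_2(a)=0, v_2(b)=2; units ≡ 7, 7 (mod 8); ε·ε+αω+βω = 1·1+0·0+2·0 ≡ 1  ⇒  (a,b)_2 = -1.
v=∞: -209 < 0 and 7 > 0  ⇒  (a,b)_∞ = +1.
v=19: a=19^1·(≡3), b=19^0·(≡6) mod 19; (3|19)=-1, (6|19)=+1; (−1)^{1·0·9}·(-1)^0·(+1)^1 = +1.
v=3: a=3^0·(≡1), b=3^4·(≡1) mod 3; (1|3)=+1, (1|3)=+1; (−1)^{0·4·1}·(+1)^4·(+1)^0 = +1.
v=7: a=7^-2·(≡2), b=7^1·(≡2) mod 7; (2|7)=+1, (2|7)=+1; (−1)^{-2·1·3}·(+1)^1·(+1)^-2 = +1.
v=17: a=17^-2·(≡14), b=17^0·(≡10) mod 17; (14|17)=-1, (10|17)=-1; (−1)^{-2·0·8}·(-1)^0·(-1)^-2 = +1.
v=5: a=5^2·(≡4), b=5^0·(≡2) mod 5; (4|5)=+1, (2|5)=-1; (−1)^{2·0·2}·(+1)^0·(-1)^2 = +1.
v=13: a=13^2·(≡10), b=13^-2·(≡6) mod 13; (10|13)=+1, (6|13)=-1; (−1)^{2·-2·6}·(+1)^-2·(-1)^2 = +1.
v=11: a=11^1·(≡9), b=11^0·(≡6) mod 11; (9|11)=+1, (6|11)=-1; (−1)^{1·0·5}·(+1)^0·(-1)^1 = -1.
Ram(-209, 7) = {2, 11}; no ℚ_2-point on the conic.

[2, 11]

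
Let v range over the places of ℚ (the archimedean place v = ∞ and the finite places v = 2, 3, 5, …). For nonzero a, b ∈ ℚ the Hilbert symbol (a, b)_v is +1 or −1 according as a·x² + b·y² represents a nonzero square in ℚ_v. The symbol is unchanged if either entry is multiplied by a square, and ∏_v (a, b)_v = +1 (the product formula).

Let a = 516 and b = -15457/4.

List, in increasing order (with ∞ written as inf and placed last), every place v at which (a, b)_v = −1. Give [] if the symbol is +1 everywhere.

(a, b) ≡ (129, -15457) mod (ℚ^×)²; places V = {2, 3, 13, 29, 41, 43, ∞}.
(a,b)_13: α=0, u≡9; β=1, v≡5 (mod 13); (9|13)=+1, (5|13)=-1; sign (−1)^0·+1^1·-1^0 = +1.
(a,b)_29: α=0, u≡23; β=1, v≡19 (mod 29); (23|29)=+1, (19|29)=-1; sign (−1)^0·+1^1·-1^0 = +1.
(a,b)_41: α=0, u≡24; β=1, v≡39 (mod 41); (24|41)=-1, (39|41)=+1; sign (−1)^0·-1^1·+1^0 = -1.
(a,b)_3: α=1, u≡1; β=0, v≡2 (mod 3); (1|3)=+1, (2|3)=-1; sign (−1)^0·+1^0·-1^1 = -1.
(a,b)_∞: sgn(129)=+, sgn(-15457)=−, so +1.
(a,b)_2: α=2, β=-2; u≡1, v≡7 (mod 8); ε(u)ε(v)=0·1, αω(v)=2·0, βω(u)=-2·0; sum ≡ 0  ⇒  +1.
(a,b)_43: α=1, u≡12; β=0, v≡38 (mod 43); (12|43)=-1, (38|43)=+1; sign (−1)^0·-1^0·+1^1 = +1.
(129, -15457 / ℚ) ramifies at {3, 41}: a division algebra.

[3, 41]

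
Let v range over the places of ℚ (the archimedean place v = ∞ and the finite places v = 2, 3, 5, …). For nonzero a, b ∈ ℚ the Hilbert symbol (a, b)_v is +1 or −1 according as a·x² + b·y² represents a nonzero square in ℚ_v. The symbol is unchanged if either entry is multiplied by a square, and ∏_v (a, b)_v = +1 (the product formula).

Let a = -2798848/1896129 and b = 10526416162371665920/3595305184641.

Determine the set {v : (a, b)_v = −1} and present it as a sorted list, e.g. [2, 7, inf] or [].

[5, 13]

(a, b) ≡ (-13, 70) mod (ℚ^×)²; places V = {2, 3, 5, 7, 13, 17, 29, 41, ∞}.
(a,b)_2: α=8, β=19; u≡3, v≡3 (mod 8); ε(u)ε(v)=1·1, αω(v)=8·1, βω(u)=19·1; sum ≡ 0  ⇒  +1.
(a,b)_∞: sgn(-13)=−, sgn(70)=+, so +1.
(a,b)_7: α=0, u≡1; β=5, v≡5 (mod 7); (1|7)=+1, (5|7)=-1; sign (−1)^0·+1^5·-1^0 = +1.
(a,b)_29: α=2, u≡28; β=2, v≡27 (mod 29); (28|29)=+1, (27|29)=-1; sign (−1)^0·+1^2·-1^2 = +1.
(a,b)_5: α=0, u≡3; β=1, v≡4 (mod 5); (3|5)=-1, (4|5)=+1; sign (−1)^0·-1^1·+1^0 = -1.
(a,b)_3: α=-8, u≡2; β=-16, v≡1 (mod 3); (2|3)=-1, (1|3)=+1; sign (−1)^0·-1^-16·+1^-8 = +1.
(a,b)_41: α=0, u≡29; β=2, v≡3 (mod 41); (29|41)=-1, (3|41)=-1; sign (−1)^0·-1^2·-1^0 = +1.
(a,b)_17: α=-2, u≡2; β=-4, v≡2 (mod 17); (2|17)=+1, (2|17)=+1; sign (−1)^0·+1^-4·+1^-2 = +1.
(a,b)_13: α=1, u≡10; β=2, v≡5 (mod 13); (10|13)=+1, (5|13)=-1; sign (−1)^0·+1^2·-1^1 = -1.
(-13, 70 / ℚ) ramifies at {5, 13}: a division algebra.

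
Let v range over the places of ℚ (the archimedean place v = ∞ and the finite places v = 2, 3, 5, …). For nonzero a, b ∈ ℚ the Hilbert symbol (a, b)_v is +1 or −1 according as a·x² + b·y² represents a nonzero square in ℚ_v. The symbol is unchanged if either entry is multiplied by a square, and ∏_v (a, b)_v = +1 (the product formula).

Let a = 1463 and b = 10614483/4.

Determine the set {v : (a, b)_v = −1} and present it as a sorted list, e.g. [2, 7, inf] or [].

[2, 3, 7, 19]

(a, b) ≡ (1463, 3) mod (ℚ^×)²; places V = {2, 3, 7, 11, 19, ∞}.
(a,b)_7: α=1, u≡6; β=0, v≡3 (mod 7); (6|7)=-1, (3|7)=-1; sign (−1)^0·-1^0·-1^1 = -1.
(a,b)_19: α=1, u≡1; β=2, v≡12 (mod 19); (1|19)=+1, (12|19)=-1; sign (−1)^0·+1^2·-1^1 = -1.
(a,b)_∞: sgn(1463)=+, sgn(3)=+, so +1.
(a,b)_11: α=1, u≡1; β=2, v≡5 (mod 11); (1|11)=+1, (5|11)=+1; sign (−1)^0·+1^2·+1^1 = +1.
(a,b)_3: α=0, u≡2; β=5, v≡1 (mod 3); (2|3)=-1, (1|3)=+1; sign (−1)^0·-1^5·+1^0 = -1.
(a,b)_2: α=0, β=-2; u≡7, v≡3 (mod 8); ε(u)ε(v)=1·1, αω(v)=0·1, βω(u)=-2·0; sum ≡ 1  ⇒  -1.
(1463, 3 / ℚ) ramifies at {2, 3, 7, 19}: a division algebra.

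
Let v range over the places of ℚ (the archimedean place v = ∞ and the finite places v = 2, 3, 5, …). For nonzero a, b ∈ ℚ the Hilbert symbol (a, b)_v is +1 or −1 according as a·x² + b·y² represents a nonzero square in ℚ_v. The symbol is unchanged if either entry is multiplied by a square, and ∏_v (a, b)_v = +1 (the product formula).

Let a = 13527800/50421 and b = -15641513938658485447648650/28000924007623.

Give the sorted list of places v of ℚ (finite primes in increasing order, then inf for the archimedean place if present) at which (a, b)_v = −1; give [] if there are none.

[7, 13, 37, 43]

(a, b) ≡ (23478, -66822) mod (ℚ^×)²; places V = {2, 3, 5, 7, 11, 13, 17, 31, 37, 43, ∞}.
(a,b)_17: α=0, u≡1; β=-2, v≡7 (mod 17); (1|17)=+1, (7|17)=-1; sign (−1)^0·+1^-2·-1^0 = +1.
(a,b)_∞: sgn(23478)=+, sgn(-66822)=−, so +1.
(a,b)_7: α=-5, u≡2; β=-13, v≡1 (mod 7); (2|7)=+1, (1|7)=+1; sign (−1)^1·+1^-13·+1^-5 = -1.
(a,b)_2: α=3, β=1; u≡3, v≡5 (mod 8); ε(u)ε(v)=1·0, αω(v)=3·1, βω(u)=1·1; sum ≡ 0  ⇒  +1.
(a,b)_13: α=1, u≡4; β=4, v≡8 (mod 13); (4|13)=+1, (8|13)=-1; sign (−1)^0·+1^4·-1^1 = -1.
(a,b)_37: α=0, u≡14; β=1, v≡7 (mod 37); (14|37)=-1, (7|37)=+1; sign (−1)^0·-1^1·+1^0 = -1.
(a,b)_31: α=0, u≡22; β=2, v≡9 (mod 31); (22|31)=-1, (9|31)=+1; sign (−1)^0·-1^2·+1^0 = +1.
(a,b)_3: α=-1, u≡2; β=7, v≡1 (mod 3); (2|3)=-1, (1|3)=+1; sign (−1)^1·-1^7·+1^-1 = +1.
(a,b)_5: α=2, u≡2; β=2, v≡3 (mod 5); (2|5)=-1, (3|5)=-1; sign (−1)^0·-1^2·-1^2 = +1.
(a,b)_11: α=2, u≡5; β=6, v≡5 (mod 11); (5|11)=+1, (5|11)=+1; sign (−1)^0·+1^6·+1^2 = +1.
(a,b)_43: α=1, u≡28; β=3, v≡29 (mod 43); (28|43)=-1, (29|43)=-1; sign (−1)^1·-1^3·-1^1 = -1.
|Ram(23478, -66822)| = 4, even; anisotropic at {7, 13, 37, 43}.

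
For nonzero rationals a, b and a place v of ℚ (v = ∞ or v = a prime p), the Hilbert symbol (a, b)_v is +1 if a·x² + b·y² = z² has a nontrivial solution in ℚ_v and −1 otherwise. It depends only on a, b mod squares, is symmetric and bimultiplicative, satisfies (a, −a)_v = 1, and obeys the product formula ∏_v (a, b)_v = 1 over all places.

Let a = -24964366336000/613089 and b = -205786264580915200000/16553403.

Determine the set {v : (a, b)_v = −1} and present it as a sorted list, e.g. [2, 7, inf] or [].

[2, 3, 23, inf]

Mod squares: a ≡ -115, b ≡ -210. Check v ∈ {∞, 2, 3, 5, 7, 13, 23, 29}.
v=13: a=13^2·(≡6), b=13^2·(≡11) mod 13; (6|13)=-1, (11|13)=-1; (−1)^{2·2·6}·(-1)^2·(-1)^2 = +1.
v=3: a=3^-6·(≡2), b=3^-9·(≡2) mod 3; (2|3)=-1, (2|3)=-1; (−1)^{-6·-9·1}·(-1)^-9·(-1)^-6 = -1.
v=5: a=5^3·(≡3), b=5^5·(≡2) mod 5; (3|5)=-1, (2|5)=-1; (−1)^{3·5·2}·(-1)^5·(-1)^3 = +1.
v=23: a=23^1·(≡9), b=23^2·(≡20) mod 23; (9|23)=+1, (20|23)=-1; (−1)^{1·2·11}·(+1)^2·(-1)^1 = -1.
v=7: a=7^2·(≡1), b=7^3·(≡3) mod 7; (1|7)=+1, (3|7)=-1; (−1)^{2·3·3}·(+1)^3·(-1)^2 = +1.
v=29: a=29^-2·(≡9), b=29^-2·(≡22) mod 29; (9|29)=+1, (22|29)=+1; (−1)^{-2·-2·14}·(+1)^-2·(+1)^-2 = +1.
v=∞: -115 < 0 and -210 < 0  ⇒  (a,b)_∞ = -1.
v=2: v_2(a)=20, v_2(b)=31; units ≡ 5, 7 (mod 8); ε·ε+αω+βω = 0·1+20·0+31·1 ≡ 1  ⇒  (a,b)_2 = -1.
|Ram(-115, -210)| = 4, even; anisotropic at {2, 3, 23, ∞}.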